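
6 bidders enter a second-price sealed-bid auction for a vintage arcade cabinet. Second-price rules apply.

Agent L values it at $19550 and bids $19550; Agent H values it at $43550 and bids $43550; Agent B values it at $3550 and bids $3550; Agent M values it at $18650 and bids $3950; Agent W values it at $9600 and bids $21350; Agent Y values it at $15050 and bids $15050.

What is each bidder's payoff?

Ranking the bids: Agent H $43550, then Agent W $21350, then Agent L $19550, then Agent Y $15050, then Agent M $3950, then Agent B $3550.
Agent H has the top bid and wins; the price is the second-highest bid, $21350.
Agent H's payoff = $43550 − $21350 = $22200. All other bidders lose, so their payoff is 0.

Payoffs: Agent L $0, Agent H $22200, Agent B $0, Agent M $0, Agent W $0, Agent Y $0.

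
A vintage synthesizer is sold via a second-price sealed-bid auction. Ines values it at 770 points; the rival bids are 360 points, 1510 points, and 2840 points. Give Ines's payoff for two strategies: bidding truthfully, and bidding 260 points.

The highest competing bid is 2840 points.
Bidding truthfully at 770 points: the top bid is 2840 points (a rival), so Ines loses. Payoff = 0 points.
Bidding 260 points: the top bid is 2840 points (a rival), so Ines loses. Payoff = 0 points.
The bid only affects whether you win, not the price — here both bids land on the same side of the top rival bid, so the deviation is payoff-neutral.

(a) 0 points  (b) 0 points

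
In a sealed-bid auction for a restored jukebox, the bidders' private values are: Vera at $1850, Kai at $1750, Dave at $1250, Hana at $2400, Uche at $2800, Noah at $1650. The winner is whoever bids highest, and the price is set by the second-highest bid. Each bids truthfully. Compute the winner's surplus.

Ordered from highest: Uche $2800; Hana $2400; Vera $1850; Kai $1750; Noah $1650; Dave $1250.
Uche wins with the top bid and pays the second-highest, $2400.
Surplus = $2800 − $2400 = $400.

Surplus = $400.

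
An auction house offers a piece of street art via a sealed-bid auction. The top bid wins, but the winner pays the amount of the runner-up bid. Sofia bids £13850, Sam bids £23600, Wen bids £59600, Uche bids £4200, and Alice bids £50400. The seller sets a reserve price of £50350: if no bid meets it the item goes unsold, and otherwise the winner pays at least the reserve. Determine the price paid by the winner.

The winner pays £50400.

Ordered from highest: Wen £59600 > Alice £50400 > Sam £23600 > Sofia £13850 > Uche £4200.
Wen has the highest bid, so Wen wins.
The second-highest bid is £50400, which exceeds the reserve, so that sets the price.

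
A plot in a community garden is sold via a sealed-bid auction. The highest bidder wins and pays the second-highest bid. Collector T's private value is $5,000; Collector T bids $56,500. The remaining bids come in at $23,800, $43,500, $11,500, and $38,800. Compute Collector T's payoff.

Collector T's payoff: -$38,500.

Highest competing bid: $43,500.
Collector T's bid $56,500 is the highest overall, so Collector T wins and pays the second-highest bid, $43,500.
Payoff = value − price = $5,000 − $43,500 = -$38,500.
Overbidding won the item at a price above value — truthful bidding would have avoided this loss.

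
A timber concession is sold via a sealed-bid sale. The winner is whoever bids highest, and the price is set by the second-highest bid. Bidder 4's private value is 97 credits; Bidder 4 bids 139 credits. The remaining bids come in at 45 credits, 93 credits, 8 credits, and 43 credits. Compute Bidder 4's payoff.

Highest competing bid: 93 credits.
Bidder 4's bid 139 credits is the highest overall, so Bidder 4 wins and pays the second-highest bid, 93 credits.
Payoff = value − price = 97 credits − 93 credits = 4 credits.

The bidder's payoff: 4 credits.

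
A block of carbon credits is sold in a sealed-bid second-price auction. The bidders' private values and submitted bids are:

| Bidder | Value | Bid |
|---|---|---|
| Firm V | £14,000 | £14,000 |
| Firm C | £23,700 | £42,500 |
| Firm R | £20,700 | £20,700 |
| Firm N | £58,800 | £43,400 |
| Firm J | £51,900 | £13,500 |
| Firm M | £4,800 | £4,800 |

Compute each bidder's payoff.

Firm V £0, Firm C £0, Firm R £0, Firm N £16,300, Firm J £0, Firm M £0.

Sorted high to low: Firm N £43,400, then Firm C £42,500, then Firm R £20,700, then Firm V £14,000, then Firm J £13,500, then Firm M £4,800.
Firm N has the top bid and wins; the price is the second-highest bid, £42,500.
Firm N's payoff = £58,800 − £42,500 = £16,300. All other bidders lose, so their payoff is 0.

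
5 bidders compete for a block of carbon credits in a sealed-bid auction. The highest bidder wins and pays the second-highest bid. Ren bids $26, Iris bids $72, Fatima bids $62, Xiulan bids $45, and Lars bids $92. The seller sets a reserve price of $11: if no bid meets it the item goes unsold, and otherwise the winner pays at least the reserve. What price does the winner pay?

Price paid: $72.

Sorted high to low: Lars $92 > Iris $72 > Fatima $62 > Xiulan $45 > Ren $26.
Lars has the highest bid, so Lars wins.
The second-highest bid is $72, which exceeds the reserve, so that sets the price.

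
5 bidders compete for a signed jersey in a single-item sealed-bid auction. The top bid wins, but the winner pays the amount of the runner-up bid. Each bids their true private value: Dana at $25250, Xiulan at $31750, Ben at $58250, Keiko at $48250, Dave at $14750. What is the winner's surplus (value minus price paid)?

Ranking the bids: Ben $58250, then Keiko $48250, then Xiulan $31750, then Dana $25250, then Dave $14750.
Ben wins with the top bid and pays the second-highest, $48250.
Surplus = $58250 − $48250 = $10000.

Winner's surplus: $10000.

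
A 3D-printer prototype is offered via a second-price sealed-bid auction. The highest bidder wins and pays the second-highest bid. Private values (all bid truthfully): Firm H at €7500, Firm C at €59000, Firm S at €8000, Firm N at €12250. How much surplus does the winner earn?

Ordered from highest: Firm C €59000; Firm N €12250; Firm S €8000; Firm H €7500.
Firm C wins with the top bid and pays the second-highest, €12250.
Surplus = €59000 − €12250 = €46750.

Surplus = €46750.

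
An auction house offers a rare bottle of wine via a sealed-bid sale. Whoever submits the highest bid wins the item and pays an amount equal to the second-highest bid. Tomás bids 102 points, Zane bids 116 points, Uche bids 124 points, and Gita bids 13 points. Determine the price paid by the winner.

Price paid: 116 points.

Ordered from highest: Uche 124 points > Zane 116 points > Tomás 102 points > Gita 13 points.
Uche has the highest bid, so Uche wins.
The second-highest bid is 116 points, so that is what Uche pays.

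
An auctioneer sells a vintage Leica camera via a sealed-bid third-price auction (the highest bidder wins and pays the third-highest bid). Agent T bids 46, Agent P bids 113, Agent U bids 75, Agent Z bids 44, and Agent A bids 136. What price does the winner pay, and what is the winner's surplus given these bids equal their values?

The winner pays 75 for a surplus of 61.

Sorted high to low: Agent A 136; Agent P 113; Agent U 75; Agent T 46; Agent Z 44.
Agent A is the highest bidder, so Agent A wins.
Under the third-price rule, the price is the third-highest bid: 75.
Surplus = 136 − 75 = 61.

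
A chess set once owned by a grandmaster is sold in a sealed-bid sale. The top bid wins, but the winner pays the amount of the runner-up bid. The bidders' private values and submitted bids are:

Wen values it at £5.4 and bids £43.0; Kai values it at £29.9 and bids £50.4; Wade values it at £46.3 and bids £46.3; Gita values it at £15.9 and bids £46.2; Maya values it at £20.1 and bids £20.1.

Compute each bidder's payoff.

Wen £0.0, Kai -£16.4, Wade £0.0, Gita £0.0, Maya £0.0.

Bids in descending order: Kai £50.4 > Wade £46.3 > Gita £46.2 > Wen £43.0 > Maya £20.1.
Kai has the top bid and wins; the price is the second-highest bid, £46.3.
Kai's payoff = £29.9 − £46.3 = -£16.4. All other bidders lose, so their payoff is 0.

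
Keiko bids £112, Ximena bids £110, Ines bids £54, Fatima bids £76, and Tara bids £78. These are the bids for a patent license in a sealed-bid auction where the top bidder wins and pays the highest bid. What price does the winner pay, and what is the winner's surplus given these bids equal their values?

The winner pays £112 for a surplus of £0.

Bids in descending order: Keiko £112 > Ximena £110 > Tara £78 > Fatima £76 > Ines £54.
Keiko is the highest bidder, so Keiko wins.
Under the first-price rule, the price is the highest bid: £112.
Surplus = £112 − £112 = £0.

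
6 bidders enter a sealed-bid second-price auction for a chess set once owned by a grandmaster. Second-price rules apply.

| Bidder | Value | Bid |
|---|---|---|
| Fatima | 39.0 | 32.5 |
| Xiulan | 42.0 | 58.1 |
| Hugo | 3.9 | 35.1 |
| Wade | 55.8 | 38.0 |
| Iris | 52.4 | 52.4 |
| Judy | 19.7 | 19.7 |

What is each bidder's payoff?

Payoffs: Fatima 0.0, Xiulan -10.4, Hugo 0.0, Wade 0.0, Iris 0.0, Judy 0.0.

Ordered from highest: Xiulan 58.1 > Iris 52.4 > Wade 38.0 > Hugo 35.1 > Fatima 32.5 > Judy 19.7.
Xiulan has the top bid and wins; the price is the second-highest bid, 52.4.
Xiulan's payoff = 42.0 − 52.4 = -10.4. All other bidders lose, so their payoff is 0.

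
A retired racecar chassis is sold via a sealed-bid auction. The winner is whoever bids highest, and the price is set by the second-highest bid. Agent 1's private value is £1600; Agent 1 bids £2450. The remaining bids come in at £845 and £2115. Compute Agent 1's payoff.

-£515

Highest competing bid: £2115.
Agent 1's bid £2450 is the highest overall, so Agent 1 wins and pays the second-highest bid, £2115.
Payoff = value − price = £1600 − £2115 = -£515.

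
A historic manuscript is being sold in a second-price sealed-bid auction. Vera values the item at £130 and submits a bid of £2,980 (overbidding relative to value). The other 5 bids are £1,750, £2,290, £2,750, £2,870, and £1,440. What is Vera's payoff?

Vera's payoff: -£2,740.

Highest competing bid: £2,870.
Vera's bid £2,980 is the highest overall, so Vera wins and pays the second-highest bid, £2,870.
Payoff = value − price = £130 − £2,870 = -£2,740.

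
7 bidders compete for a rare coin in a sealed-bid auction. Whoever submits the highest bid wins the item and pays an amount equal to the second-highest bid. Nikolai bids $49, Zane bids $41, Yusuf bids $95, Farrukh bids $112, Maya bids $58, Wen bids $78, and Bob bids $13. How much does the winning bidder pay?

Price paid: $95.

Ranking the bids: Farrukh $112; Yusuf $95; Wen $78; Maya $58; Nikolai $49; Zane $41; Bob $13.
Farrukh has the highest bid, so Farrukh wins.
The second-highest bid is $95, so that is what Farrukh pays.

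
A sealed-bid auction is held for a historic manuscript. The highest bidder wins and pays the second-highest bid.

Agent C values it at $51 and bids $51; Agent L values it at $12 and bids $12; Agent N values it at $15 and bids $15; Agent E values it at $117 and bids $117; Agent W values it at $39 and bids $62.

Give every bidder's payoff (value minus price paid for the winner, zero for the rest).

Ranking the bids: Agent E $117; Agent W $62; Agent C $51; Agent N $15; Agent L $12.
Agent E has the top bid and wins; the price is the second-highest bid, $62.
Agent E's payoff = $117 − $62 = $55. All other bidders lose, so their payoff is 0.

Agent C $0, Agent L $0, Agent N $0, Agent E $55, Agent W $0.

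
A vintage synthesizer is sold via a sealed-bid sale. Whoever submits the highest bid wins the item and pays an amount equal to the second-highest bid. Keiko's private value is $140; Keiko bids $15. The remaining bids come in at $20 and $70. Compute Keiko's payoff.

Highest competing bid: $70.
Keiko's bid $15 is not the highest, so Keiko loses, pays nothing, and earns zero payoff.

Keiko's payoff: $0.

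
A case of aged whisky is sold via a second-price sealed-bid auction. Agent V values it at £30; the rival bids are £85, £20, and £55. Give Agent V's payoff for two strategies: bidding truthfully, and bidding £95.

(a) £0  (b) -£55

The highest competing bid is £85.
Bidding truthfully at £30: the top bid is £85 (a rival), so Agent V loses. Payoff = £0.
Bidding £95: Agent V has the top bid, wins, and pays the second-highest bid £85. Payoff = £30 − £85 = -£55.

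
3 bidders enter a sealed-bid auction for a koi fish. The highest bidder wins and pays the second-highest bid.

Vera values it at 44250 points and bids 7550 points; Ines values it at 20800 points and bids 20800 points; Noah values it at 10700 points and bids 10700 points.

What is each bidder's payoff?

Payoffs: Vera 0 points, Ines 10100 points, Noah 0 points.

Bids in descending order: Ines 20800 points > Noah 10700 points > Vera 7550 points.
Ines has the top bid and wins; the price is the second-highest bid, 10700 points.
Ines's payoff = 20800 points − 10700 points = 10100 points. All other bidders lose, so their payoff is 0.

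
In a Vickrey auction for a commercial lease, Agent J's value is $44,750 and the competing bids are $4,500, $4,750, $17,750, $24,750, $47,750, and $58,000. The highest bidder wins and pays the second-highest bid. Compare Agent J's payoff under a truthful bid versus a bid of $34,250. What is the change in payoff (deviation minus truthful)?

$0

The highest competing bid is $58,000.
Bidding truthfully at $44,750: the top bid is $58,000 (a rival), so Agent J loses. Payoff = $0.
Bidding $34,250: the top bid is $58,000 (a rival), so Agent J loses. Payoff = $0.
Change = $0 − $0 = $0.
The bid only affects whether you win, not the price — here both bids land on the same side of the top rival bid, so the deviation is payoff-neutral.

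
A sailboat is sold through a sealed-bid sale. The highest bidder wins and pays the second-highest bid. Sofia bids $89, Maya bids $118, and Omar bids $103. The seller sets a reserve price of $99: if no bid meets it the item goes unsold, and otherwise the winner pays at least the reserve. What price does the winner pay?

Ordered from highest: Maya $118 > Omar $103 > Sofia $89.
Maya has the highest bid, so Maya wins.
The second-highest bid is $103, which exceeds the reserve, so that sets the price.

Price paid: $103.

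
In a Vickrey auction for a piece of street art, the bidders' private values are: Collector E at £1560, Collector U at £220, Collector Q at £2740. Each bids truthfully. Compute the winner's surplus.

Surplus = £1180.

Sorted high to low: Collector Q £2740 > Collector E £1560 > Collector U £220.
Collector Q wins with the top bid and pays the second-highest, £1560.
Surplus = £2740 − £1560 = £1180.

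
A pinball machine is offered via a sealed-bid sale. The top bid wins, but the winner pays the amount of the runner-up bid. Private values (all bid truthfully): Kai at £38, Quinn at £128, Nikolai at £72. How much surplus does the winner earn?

Ranking the bids: Quinn £128, then Nikolai £72, then Kai £38.
Quinn wins with the top bid and pays the second-highest, £72.
Surplus = £128 − £72 = £56.

£56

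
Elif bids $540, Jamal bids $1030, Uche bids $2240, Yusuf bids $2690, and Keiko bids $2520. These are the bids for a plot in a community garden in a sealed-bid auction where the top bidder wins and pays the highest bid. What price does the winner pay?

Price paid: $2690.

Sorted high to low: Yusuf $2690, then Keiko $2520, then Uche $2240, then Jamal $1030, then Elif $540.
Yusuf is the highest bidder, so Yusuf wins.
Under the first-price rule, the price is the highest bid: $2690.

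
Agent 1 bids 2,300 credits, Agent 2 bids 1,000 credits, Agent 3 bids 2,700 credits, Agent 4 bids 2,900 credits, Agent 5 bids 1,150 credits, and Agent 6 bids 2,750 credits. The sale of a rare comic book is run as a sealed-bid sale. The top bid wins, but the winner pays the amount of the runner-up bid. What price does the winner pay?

The winner pays 2,750 credits.

Ranking the bids: Agent 4 2,900 credits; Agent 6 2,750 credits; Agent 3 2,700 credits; Agent 1 2,300 credits; Agent 5 1,150 credits; Agent 2 1,000 credits.
Agent 4 has the highest bid, so Agent 4 wins.
The second-highest bid is 2,750 credits, so that is what Agent 4 pays.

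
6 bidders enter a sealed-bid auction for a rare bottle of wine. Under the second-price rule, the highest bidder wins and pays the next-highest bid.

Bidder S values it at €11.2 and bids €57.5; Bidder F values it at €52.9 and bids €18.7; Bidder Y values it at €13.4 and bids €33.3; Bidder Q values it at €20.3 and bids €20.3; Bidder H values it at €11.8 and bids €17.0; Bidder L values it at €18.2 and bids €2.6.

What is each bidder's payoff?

Ranking the bids: Bidder S €57.5, then Bidder Y €33.3, then Bidder Q €20.3, then Bidder F €18.7, then Bidder H €17.0, then Bidder L €2.6.
Bidder S has the top bid and wins; the price is the second-highest bid, €33.3.
Bidder S's payoff = €11.2 − €33.3 = -€22.1. All other bidders lose, so their payoff is 0.

Bidder S -€22.1, Bidder F €0.0, Bidder Y €0.0, Bidder Q €0.0, Bidder H €0.0, Bidder L €0.0.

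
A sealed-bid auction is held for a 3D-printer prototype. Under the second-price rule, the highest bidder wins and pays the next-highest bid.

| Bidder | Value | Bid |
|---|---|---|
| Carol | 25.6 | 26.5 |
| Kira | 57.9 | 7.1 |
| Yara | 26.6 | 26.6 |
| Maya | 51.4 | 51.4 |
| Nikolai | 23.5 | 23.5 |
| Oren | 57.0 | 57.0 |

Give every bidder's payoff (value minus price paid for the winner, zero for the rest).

Payoffs: Carol 0.0, Kira 0.0, Yara 0.0, Maya 0.0, Nikolai 0.0, Oren 5.6.

Bids in descending order: Oren 57.0, then Maya 51.4, then Yara 26.6, then Carol 26.5, then Nikolai 23.5, then Kira 7.1.
Oren has the top bid and wins; the price is the second-highest bid, 51.4.
Oren's payoff = 57.0 − 51.4 = 5.6. All other bidders lose, so their payoff is 0.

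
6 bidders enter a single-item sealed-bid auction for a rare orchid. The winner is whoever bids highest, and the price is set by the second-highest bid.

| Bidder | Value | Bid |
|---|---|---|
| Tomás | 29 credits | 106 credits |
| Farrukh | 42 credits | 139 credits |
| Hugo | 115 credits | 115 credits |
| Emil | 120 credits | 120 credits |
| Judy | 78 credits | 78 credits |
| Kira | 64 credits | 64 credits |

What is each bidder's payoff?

Payoffs: Tomás 0 credits, Farrukh -78 credits, Hugo 0 credits, Emil 0 credits, Judy 0 credits, Kira 0 credits.

Bids in descending order: Farrukh 139 credits; Emil 120 credits; Hugo 115 credits; Tomás 106 credits; Judy 78 credits; Kira 64 credits.
Farrukh has the top bid and wins; the price is the second-highest bid, 120 credits.
Farrukh's payoff = 42 credits − 120 credits = -78 credits. All other bidders lose, so their payoff is 0.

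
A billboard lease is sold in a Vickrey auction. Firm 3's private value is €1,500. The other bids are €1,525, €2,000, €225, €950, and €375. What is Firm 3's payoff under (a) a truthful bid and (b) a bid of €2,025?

The highest competing bid is €2,000.
Bidding truthfully at €1,500: the top bid is €2,000 (a rival), so Firm 3 loses. Payoff = €0.
Bidding €2,025: Firm 3 has the top bid, wins, and pays the second-highest bid €2,000. Payoff = €1,500 − €2,000 = -€500.

(a) €0  (b) -€500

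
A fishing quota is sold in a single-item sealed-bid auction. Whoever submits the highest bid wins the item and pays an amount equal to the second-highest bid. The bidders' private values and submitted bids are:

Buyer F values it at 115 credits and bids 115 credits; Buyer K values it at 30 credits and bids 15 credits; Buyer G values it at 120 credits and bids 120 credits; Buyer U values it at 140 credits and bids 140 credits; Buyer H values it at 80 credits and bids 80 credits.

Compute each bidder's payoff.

Payoffs: Buyer F 0 credits, Buyer K 0 credits, Buyer G 0 credits, Buyer U 20 credits, Buyer H 0 credits.

Bids in descending order: Buyer U 140 credits, then Buyer G 120 credits, then Buyer F 115 credits, then Buyer H 80 credits, then Buyer K 15 credits.
Buyer U has the top bid and wins; the price is the second-highest bid, 120 credits.
Buyer U's payoff = 140 credits − 120 credits = 20 credits. All other bidders lose, so their payoff is 0.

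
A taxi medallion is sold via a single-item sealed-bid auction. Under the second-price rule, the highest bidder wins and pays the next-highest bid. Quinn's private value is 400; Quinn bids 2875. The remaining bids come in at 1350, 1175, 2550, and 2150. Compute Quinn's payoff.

Quinn's payoff: -2150.

Highest competing bid: 2550.
Quinn's bid 2875 is the highest overall, so Quinn wins and pays the second-highest bid, 2550.
Payoff = value − price = 400 − 2550 = -2150.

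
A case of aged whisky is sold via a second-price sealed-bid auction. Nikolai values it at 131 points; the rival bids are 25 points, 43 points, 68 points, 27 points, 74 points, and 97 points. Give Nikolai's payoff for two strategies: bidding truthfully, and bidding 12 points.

Truthful: 34 points; alternative: 0 points.

The highest competing bid is 97 points.
Bidding truthfully at 131 points: Nikolai has the top bid, wins, and pays the second-highest bid 97 points. Payoff = 131 points − 97 points = 34 points.
Bidding 12 points: the top bid is 97 points (a rival), so Nikolai loses. Payoff = 0 points.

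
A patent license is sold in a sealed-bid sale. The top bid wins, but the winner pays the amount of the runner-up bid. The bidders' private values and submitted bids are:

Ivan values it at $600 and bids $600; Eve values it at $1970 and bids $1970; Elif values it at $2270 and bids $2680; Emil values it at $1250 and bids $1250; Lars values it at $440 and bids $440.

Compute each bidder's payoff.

Ivan $0, Eve $0, Elif $300, Emil $0, Lars $0.

Ordered from highest: Elif $2680 > Eve $1970 > Emil $1250 > Ivan $600 > Lars $440.
Elif has the top bid and wins; the price is the second-highest bid, $1970.
Elif's payoff = $2270 − $1970 = $300. All other bidders lose, so their payoff is 0.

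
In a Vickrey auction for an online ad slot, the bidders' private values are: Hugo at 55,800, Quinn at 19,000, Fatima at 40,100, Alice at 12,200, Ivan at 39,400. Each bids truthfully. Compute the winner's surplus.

Winner's surplus: 15,700.

Ordered from highest: Hugo 55,800, then Fatima 40,100, then Ivan 39,400, then Quinn 19,000, then Alice 12,200.
Hugo wins with the top bid and pays the second-highest, 40,100.
Surplus = 55,800 − 40,100 = 15,700.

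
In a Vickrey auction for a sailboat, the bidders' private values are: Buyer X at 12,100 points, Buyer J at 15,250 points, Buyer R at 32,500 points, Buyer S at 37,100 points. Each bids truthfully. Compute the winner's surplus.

Ranking the bids: Buyer S 37,100 points, then Buyer R 32,500 points, then Buyer J 15,250 points, then Buyer X 12,100 points.
Buyer S wins with the top bid and pays the second-highest, 32,500 points.
Surplus = 37,100 points − 32,500 points = 4,600 points.

Surplus = 4,600 points.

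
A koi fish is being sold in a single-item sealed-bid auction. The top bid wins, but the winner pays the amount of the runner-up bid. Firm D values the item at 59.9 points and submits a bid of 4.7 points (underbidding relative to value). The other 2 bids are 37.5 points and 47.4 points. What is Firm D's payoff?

Highest competing bid: 47.4 points.
Firm D's bid 4.7 points is not the highest, so Firm D loses, pays nothing, and earns zero payoff.

Payoff = 0.0 points.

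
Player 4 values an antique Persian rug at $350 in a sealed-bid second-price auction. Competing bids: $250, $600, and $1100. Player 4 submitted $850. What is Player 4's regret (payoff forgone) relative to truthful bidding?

Payoff forgone: $0.

The highest competing bid is $1100.
Bidding truthfully at $350: the top bid is $1100 (a rival), so Player 4 loses. Payoff = $0.
Bidding $850: the top bid is $1100 (a rival), so Player 4 loses. Payoff = $0.
Regret = truthful payoff − actual payoff = $0 − $0 = $0.
The bid only affects whether you win, not the price — here both bids land on the same side of the top rival bid, so the deviation is payoff-neutral.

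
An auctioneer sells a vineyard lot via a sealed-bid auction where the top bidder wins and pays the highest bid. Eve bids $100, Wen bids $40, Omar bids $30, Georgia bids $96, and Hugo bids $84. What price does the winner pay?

Bids in descending order: Eve $100, then Georgia $96, then Hugo $84, then Wen $40, then Omar $30.
Eve is the highest bidder, so Eve wins.
Under the first-price rule, the price is the highest bid: $100.

The winner pays $100.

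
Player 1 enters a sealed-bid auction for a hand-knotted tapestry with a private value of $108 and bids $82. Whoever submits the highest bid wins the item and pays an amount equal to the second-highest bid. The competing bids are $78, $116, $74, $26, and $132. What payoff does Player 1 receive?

Highest competing bid: $132.
Player 1's bid $82 is not the highest, so Player 1 loses, pays nothing, and earns zero payoff.

Payoff = $0.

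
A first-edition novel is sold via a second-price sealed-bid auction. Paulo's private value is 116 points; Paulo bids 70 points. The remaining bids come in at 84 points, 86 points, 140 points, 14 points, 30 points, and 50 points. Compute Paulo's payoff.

Highest competing bid: 140 points.
Paulo's bid 70 points is not the highest, so Paulo loses, pays nothing, and earns zero payoff.

Paulo's payoff: 0 points.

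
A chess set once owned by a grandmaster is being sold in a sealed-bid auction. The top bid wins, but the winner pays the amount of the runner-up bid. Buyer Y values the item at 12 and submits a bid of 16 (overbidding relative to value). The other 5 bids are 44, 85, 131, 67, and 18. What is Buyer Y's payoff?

0

Highest competing bid: 131.
Buyer Y's bid 16 is not the highest, so Buyer Y loses, pays nothing, and earns zero payoff.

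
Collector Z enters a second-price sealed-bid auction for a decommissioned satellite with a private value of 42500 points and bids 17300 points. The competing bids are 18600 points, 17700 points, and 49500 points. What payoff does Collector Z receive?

0 points

Highest competing bid: 49500 points.
Collector Z's bid 17300 points is not the highest, so Collector Z loses, pays nothing, and earns zero payoff.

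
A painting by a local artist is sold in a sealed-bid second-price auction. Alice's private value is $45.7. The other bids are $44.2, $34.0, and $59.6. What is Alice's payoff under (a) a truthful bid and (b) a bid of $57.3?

The highest competing bid is $59.6.
Bidding truthfully at $45.7: the top bid is $59.6 (a rival), so Alice loses. Payoff = $0.0.
Bidding $57.3: the top bid is $59.6 (a rival), so Alice loses. Payoff = $0.0.
The bid only affects whether you win, not the price — here both bids land on the same side of the top rival bid, so the deviation is payoff-neutral.

Truthful: $0.0; alternative: $0.0.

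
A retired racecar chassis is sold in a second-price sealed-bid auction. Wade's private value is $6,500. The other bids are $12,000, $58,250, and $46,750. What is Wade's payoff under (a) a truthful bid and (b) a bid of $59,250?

The highest competing bid is $58,250.
Bidding truthfully at $6,500: the top bid is $58,250 (a rival), so Wade loses. Payoff = $0.
Bidding $59,250: Wade has the top bid, wins, and pays the second-highest bid $58,250. Payoff = $6,500 − $58,250 = -$51,750.
Deviating from a truthful bid can only lose payoff in a second-price auction — never gain.

(a) $0  (b) -$51,750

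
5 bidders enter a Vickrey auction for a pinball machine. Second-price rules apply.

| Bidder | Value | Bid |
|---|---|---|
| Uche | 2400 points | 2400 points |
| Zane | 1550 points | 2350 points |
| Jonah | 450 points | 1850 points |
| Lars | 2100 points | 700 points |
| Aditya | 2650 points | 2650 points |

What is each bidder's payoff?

Ranking the bids: Aditya 2650 points; Uche 2400 points; Zane 2350 points; Jonah 1850 points; Lars 700 points.
Aditya has the top bid and wins; the price is the second-highest bid, 2400 points.
Aditya's payoff = 2650 points − 2400 points = 250 points. All other bidders lose, so their payoff is 0.

Payoffs: Uche 0 points, Zane 0 points, Jonah 0 points, Lars 0 points, Aditya 250 points.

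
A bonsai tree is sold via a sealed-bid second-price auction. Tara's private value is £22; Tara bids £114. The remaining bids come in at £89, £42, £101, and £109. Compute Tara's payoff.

Highest competing bid: £109.
Tara's bid £114 is the highest overall, so Tara wins and pays the second-highest bid, £109.
Payoff = value − price = £22 − £109 = -£87.
Overbidding won the item at a price above value — truthful bidding would have avoided this loss.

-£87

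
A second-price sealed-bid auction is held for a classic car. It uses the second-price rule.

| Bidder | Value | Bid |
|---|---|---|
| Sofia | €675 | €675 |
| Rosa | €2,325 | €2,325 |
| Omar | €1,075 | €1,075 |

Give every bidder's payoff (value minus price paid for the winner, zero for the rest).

Ordered from highest: Rosa €2,325, then Omar €1,075, then Sofia €675.
Rosa has the top bid and wins; the price is the second-highest bid, €1,075.
Rosa's payoff = €2,325 − €1,075 = €1,250. All other bidders lose, so their payoff is 0.

Sofia €0, Rosa €1,250, Omar €0.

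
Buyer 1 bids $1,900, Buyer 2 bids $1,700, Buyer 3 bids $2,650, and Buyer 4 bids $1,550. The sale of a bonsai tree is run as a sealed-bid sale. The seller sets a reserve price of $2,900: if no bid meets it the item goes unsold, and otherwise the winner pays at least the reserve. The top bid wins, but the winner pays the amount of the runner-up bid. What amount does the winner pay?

Bids in descending order: Buyer 3 $2,650 > Buyer 1 $1,900 > Buyer 2 $1,700 > Buyer 4 $1,550.
The top bid $2,650 is below the reserve $2,900, so the item goes unsold and nothing is paid.

unsold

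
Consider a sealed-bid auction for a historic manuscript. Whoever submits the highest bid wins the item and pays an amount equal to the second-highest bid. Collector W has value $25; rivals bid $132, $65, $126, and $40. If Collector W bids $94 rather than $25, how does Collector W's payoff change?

The highest competing bid is $132.
Bidding truthfully at $25: the top bid is $132 (a rival), so Collector W loses. Payoff = $0.
Bidding $94: the top bid is $132 (a rival), so Collector W loses. Payoff = $0.
Change = $0 − $0 = $0.

Payoff change: $0.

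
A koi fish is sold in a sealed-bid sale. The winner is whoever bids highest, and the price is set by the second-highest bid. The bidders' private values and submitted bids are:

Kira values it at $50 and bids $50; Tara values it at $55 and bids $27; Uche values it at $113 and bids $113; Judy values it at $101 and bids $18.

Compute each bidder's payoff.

Ordered from highest: Uche $113, then Kira $50, then Tara $27, then Judy $18.
Uche has the top bid and wins; the price is the second-highest bid, $50.
Uche's payoff = $113 − $50 = $63. All other bidders lose, so their payoff is 0.

Kira $0, Tara $0, Uche $63, Judy $0.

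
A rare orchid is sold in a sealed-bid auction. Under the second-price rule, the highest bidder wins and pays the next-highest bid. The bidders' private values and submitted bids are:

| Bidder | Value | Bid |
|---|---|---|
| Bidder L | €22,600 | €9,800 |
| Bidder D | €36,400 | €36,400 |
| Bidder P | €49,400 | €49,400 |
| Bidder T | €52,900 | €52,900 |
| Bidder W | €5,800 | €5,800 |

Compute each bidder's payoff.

Payoffs: Bidder L €0, Bidder D €0, Bidder P €0, Bidder T €3,500, Bidder W €0.

Ordered from highest: Bidder T €52,900; Bidder P €49,400; Bidder D €36,400; Bidder L €9,800; Bidder W €5,800.
Bidder T has the top bid and wins; the price is the second-highest bid, €49,400.
Bidder T's payoff = €52,900 − €49,400 = €3,500. All other bidders lose, so their payoff is 0.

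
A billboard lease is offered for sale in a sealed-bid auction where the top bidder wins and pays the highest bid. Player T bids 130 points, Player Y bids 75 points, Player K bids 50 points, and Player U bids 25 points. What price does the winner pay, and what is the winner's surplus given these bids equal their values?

Ranking the bids: Player T 130 points; Player Y 75 points; Player K 50 points; Player U 25 points.
Player T is the highest bidder, so Player T wins.
Under the first-price rule, the price is the highest bid: 130 points.
Surplus = 130 points − 130 points = 0 points.

The winner pays 130 points for a surplus of 0 points.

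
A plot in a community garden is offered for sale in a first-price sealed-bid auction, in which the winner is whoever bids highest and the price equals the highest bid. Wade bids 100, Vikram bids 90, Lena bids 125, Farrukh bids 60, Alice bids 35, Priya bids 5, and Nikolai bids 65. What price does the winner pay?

Sorted high to low: Lena 125; Wade 100; Vikram 90; Nikolai 65; Farrukh 60; Alice 35; Priya 5.
Lena is the highest bidder, so Lena wins.
Under the first-price rule, the price is the highest bid: 125.

125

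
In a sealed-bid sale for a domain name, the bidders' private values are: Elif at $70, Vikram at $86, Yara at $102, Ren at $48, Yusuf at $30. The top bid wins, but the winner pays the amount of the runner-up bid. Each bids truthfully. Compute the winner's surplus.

Winner's surplus: $16.

Ranking the bids: Yara $102 > Vikram $86 > Elif $70 > Ren $48 > Yusuf $30.
Yara wins with the top bid and pays the second-highest, $86.
Surplus = $102 − $86 = $16.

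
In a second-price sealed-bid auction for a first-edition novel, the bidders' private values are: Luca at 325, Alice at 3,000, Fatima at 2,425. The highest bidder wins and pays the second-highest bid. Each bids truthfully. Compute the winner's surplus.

Sorted high to low: Alice 3,000, then Fatima 2,425, then Luca 325.
Alice wins with the top bid and pays the second-highest, 2,425.
Surplus = 3,000 − 2,425 = 575.

575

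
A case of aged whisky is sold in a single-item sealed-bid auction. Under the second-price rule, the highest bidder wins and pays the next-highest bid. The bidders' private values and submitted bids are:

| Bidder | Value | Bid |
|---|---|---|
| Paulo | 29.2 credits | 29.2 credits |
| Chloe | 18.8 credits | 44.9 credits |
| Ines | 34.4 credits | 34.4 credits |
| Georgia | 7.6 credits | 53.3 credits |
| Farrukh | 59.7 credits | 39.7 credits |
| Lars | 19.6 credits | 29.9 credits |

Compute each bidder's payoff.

Ranking the bids: Georgia 53.3 credits; Chloe 44.9 credits; Farrukh 39.7 credits; Ines 34.4 credits; Lars 29.9 credits; Paulo 29.2 credits.
Georgia has the top bid and wins; the price is the second-highest bid, 44.9 credits.
Georgia's payoff = 7.6 credits − 44.9 credits = -37.3 credits. All other bidders lose, so their payoff is 0.

Payoffs: Paulo 0.0 credits, Chloe 0.0 credits, Ines 0.0 credits, Georgia -37.3 credits, Farrukh 0.0 credits, Lars 0.0 credits.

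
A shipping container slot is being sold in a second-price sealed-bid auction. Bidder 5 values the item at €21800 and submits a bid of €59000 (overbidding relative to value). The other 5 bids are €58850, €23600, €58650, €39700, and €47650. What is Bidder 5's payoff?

Highest competing bid: €58850.
Bidder 5's bid €59000 is the highest overall, so Bidder 5 wins and pays the second-highest bid, €58850.
Payoff = value − price = €21800 − €58850 = -€37050.
Overbidding won the item at a price above value — truthful bidding would have avoided this loss.

Payoff = -€37050.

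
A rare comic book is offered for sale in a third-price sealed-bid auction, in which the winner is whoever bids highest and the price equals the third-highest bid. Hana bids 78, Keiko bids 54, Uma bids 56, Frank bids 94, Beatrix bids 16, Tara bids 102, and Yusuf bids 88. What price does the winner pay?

The winner pays 88.

Sorted high to low: Tara 102; Frank 94; Yusuf 88; Hana 78; Uma 56; Keiko 54; Beatrix 16.
Tara is the highest bidder, so Tara wins.
Under the third-price rule, the price is the third-highest bid: 88.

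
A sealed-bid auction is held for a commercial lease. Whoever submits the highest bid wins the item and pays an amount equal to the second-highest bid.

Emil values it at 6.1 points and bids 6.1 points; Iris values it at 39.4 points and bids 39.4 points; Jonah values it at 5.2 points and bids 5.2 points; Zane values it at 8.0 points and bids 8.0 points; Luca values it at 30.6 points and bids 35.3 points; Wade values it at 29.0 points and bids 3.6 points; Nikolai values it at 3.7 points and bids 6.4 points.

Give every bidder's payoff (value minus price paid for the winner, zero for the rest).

Ordered from highest: Iris 39.4 points; Luca 35.3 points; Zane 8.0 points; Nikolai 6.4 points; Emil 6.1 points; Jonah 5.2 points; Wade 3.6 points.
Iris has the top bid and wins; the price is the second-highest bid, 35.3 points.
Iris's payoff = 39.4 points − 35.3 points = 4.1 points. All other bidders lose, so their payoff is 0.

Payoffs: Emil 0.0 points, Iris 4.1 points, Jonah 0.0 points, Zane 0.0 points, Luca 0.0 points, Wade 0.0 points, Nikolai 0.0 points.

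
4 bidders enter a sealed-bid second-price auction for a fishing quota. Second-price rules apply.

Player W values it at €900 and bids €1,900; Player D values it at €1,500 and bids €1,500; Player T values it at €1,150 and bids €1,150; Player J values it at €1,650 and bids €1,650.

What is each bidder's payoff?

Ordered from highest: Player W €1,900 > Player J €1,650 > Player D €1,500 > Player T €1,150.
Player W has the top bid and wins; the price is the second-highest bid, €1,650.
Player W's payoff = €900 − €1,650 = -€750. All other bidders lose, so their payoff is 0.

Player W -€750, Player D €0, Player T €0, Player J €0.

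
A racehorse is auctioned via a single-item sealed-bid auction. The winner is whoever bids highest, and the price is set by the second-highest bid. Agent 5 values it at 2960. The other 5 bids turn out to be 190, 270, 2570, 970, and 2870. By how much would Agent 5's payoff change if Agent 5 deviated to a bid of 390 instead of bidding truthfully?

The highest competing bid is 2870.
Bidding truthfully at 2960: Agent 5 has the top bid, wins, and pays the second-highest bid 2870. Payoff = 2960 − 2870 = 90.
Bidding 390: the top bid is 2870 (a rival), so Agent 5 loses. Payoff = 0.
Change = 0 − 90 = -90.

Payoff change: -90.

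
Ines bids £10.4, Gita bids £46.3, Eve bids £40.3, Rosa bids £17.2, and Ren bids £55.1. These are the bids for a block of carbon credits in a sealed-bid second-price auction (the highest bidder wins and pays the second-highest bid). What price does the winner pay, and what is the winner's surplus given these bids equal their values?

The winner pays £46.3 for a surplus of £8.8.

Ranking the bids: Ren £55.1 > Gita £46.3 > Eve £40.3 > Rosa £17.2 > Ines £10.4.
Ren is the highest bidder, so Ren wins.
Under the second-price rule, the price is the second-highest bid: £46.3.
Surplus = £55.1 − £46.3 = £8.8.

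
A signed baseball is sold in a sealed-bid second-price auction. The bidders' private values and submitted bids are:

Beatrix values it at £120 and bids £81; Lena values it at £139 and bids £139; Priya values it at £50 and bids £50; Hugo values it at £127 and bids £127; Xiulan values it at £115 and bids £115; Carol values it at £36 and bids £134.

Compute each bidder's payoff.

Beatrix £0, Lena £5, Priya £0, Hugo £0, Xiulan £0, Carol £0.

Ranking the bids: Lena £139, then Carol £134, then Hugo £127, then Xiulan £115, then Beatrix £81, then Priya £50.
Lena has the top bid and wins; the price is the second-highest bid, £134.
Lena's payoff = £139 − £134 = £5. All other bidders lose, so their payoff is 0.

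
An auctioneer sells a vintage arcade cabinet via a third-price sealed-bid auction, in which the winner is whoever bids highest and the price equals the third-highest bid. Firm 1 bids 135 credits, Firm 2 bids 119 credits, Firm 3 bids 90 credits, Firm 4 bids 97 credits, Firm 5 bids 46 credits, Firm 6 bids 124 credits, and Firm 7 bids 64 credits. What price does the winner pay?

119 credits

Bids in descending order: Firm 1 135 credits; Firm 6 124 credits; Firm 2 119 credits; Firm 4 97 credits; Firm 3 90 credits; Firm 7 64 credits; Firm 5 46 credits.
Firm 1 is the highest bidder, so Firm 1 wins.
Under the third-price rule, the price is the third-highest bid: 119 credits.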